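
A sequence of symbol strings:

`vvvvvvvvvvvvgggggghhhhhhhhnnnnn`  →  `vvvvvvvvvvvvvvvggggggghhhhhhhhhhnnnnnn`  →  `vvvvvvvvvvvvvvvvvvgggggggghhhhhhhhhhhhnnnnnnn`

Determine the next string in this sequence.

The n-th term is 3n+3 v's then n+3 g's then 2n+2 h's then n+2 n's, where the shown terms are n = 3, 4, 5.
At n = 6 the blocks have lengths 21, 9, 14, 8.

vvvvvvvvvvvvvvvvvvvvvggggggggghhhhhhhhhhhhhhnnnnnnnn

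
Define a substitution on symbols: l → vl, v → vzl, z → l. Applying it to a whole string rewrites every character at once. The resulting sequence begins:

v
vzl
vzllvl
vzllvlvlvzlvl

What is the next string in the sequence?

vzllvlvlvzlvlvzlvlvzllvlvzlvl

Replace each of the 13 characters of vzllvlvlvzlvl in place — vzl l vl vl vzl vl vzl vl vzl l vl vzl vl — and concatenate.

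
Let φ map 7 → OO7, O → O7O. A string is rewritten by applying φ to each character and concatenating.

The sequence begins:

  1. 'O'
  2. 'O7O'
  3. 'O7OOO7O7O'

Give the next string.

O7OOO7O7OO7OO7OOO7O7OOO7O7O

Apply φ to O7OOO7O7O symbol by symbol: O→O7O, 7→OO7, O→O7O, O→O7O, O→O7O, 7→OO7, O→O7O, 7→OO7, O→O7O; joined: O7O OO7 O7O O7O O7O OO7 O7O OO7 O7O.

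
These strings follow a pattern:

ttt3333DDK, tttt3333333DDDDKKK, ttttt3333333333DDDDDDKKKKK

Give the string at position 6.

tttttttt3333333333333333333DDDDDDDDDDDDKKKKKKKKKKK

The n-th term is n+2 t's then 3n+1 3's then 2n D's then 2n-1 K's (n = 1, 2, …).
For term 6, n = 6, so the run lengths are 8, 19, 12, 11.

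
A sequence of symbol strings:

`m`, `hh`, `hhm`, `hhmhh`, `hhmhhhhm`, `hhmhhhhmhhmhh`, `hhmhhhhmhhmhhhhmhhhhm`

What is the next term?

hhmhhhhmhhmhhhhmhhhhmhhmhhhhmhhmhh

This is a Fibonacci-style word recurrence s(k) = s(k−1)·s(k−2): e.g. hh·m = hhm.
So term 8 is hhmhhhhmhhmhhhhmhhhhm·hhmhhhhmhhmhh.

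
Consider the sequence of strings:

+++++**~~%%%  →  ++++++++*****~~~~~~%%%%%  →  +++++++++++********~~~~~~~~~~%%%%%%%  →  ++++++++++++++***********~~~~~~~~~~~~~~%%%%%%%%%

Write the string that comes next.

Each string has the form +^{3n+2} *^{3n-1} ~^{4n-2} %^{2n+1} (n = 1, 2, …).
For the next term, n = 5, so the run lengths are 17, 14, 18, 11.

+++++++++++++++++**************~~~~~~~~~~~~~~~~~~%%%%%%%%%%%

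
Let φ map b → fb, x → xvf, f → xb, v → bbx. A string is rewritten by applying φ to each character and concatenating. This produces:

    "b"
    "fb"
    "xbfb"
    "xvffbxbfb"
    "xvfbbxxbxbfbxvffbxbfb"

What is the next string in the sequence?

xvfbbxxbfbfbxvfxvffbxvffbxbfbxvfbbxxbxbfbxvffbxbfb

φ(xvfbbxxbxbfbxvffbxbfb) expands symbol-by-symbol to xvf bbx xb fb fb xvf xvf fb xvf fb xb fb xvf bbx xb xb fb xvf fb xb fb; joining the 21 pieces gives the next term.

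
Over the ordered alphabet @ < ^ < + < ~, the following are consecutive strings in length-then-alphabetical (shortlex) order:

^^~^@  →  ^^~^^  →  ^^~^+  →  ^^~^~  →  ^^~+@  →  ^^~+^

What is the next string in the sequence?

^^~++

The successor of ^^~+^ increments the rightmost position that isn't already ~ and resets every position after it to @.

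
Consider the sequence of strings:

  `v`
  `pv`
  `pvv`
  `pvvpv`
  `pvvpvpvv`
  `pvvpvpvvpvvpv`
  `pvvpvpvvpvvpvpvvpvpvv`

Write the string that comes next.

This is a Fibonacci-style word recurrence s(k) = s(k−1)·s(k−2): e.g. pv·v = pvv.
The next term joins pvvpvpvvpvvpvpvvpvpvv and pvvpvpvvpvvpv.

pvvpvpvvpvvpvpvvpvpvvpvvpvpvvpvvpv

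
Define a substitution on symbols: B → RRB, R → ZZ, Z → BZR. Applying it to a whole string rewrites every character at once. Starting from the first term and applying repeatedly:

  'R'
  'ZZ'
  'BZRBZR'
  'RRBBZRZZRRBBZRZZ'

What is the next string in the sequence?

Applying the rule to each of the 16 symbols of RRBBZRZZRRBBZRZZ gives the pieces ZZ ZZ RRB RRB BZR ZZ BZR BZR ZZ ZZ RRB RRB BZR ZZ BZR BZR, which concatenate to the answer.

ZZZZRRBRRBBZRZZBZRBZRZZZZRRBRRBBZRZZBZRBZR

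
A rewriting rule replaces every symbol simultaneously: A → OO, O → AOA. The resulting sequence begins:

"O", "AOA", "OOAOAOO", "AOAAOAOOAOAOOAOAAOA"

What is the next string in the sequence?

Rewriting the 19 symbols of AOAAOAOOAOAOOAOAAOA one by one yields OO AOA OO OO AOA OO AOA AOA OO AOA OO AOA AOA OO AOA OO OO AOA OO; concatenated:

OOAOAOOOOAOAOOAOAAOAOOAOAOOAOAAOAOOAOAOOOOAOAOO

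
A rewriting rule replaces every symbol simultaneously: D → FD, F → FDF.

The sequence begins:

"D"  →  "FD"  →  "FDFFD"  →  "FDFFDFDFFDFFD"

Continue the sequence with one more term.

Rewriting the 13 symbols of FDFFDFDFFDFFD one by one yields FDF FD FDF FDF FD FDF FD FDF FDF FD FDF FDF FD; concatenated:

FDFFDFDFFDFFDFDFFDFDFFDFFDFDFFDFFD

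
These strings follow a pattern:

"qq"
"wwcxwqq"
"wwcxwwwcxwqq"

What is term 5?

Each term is the previous one with wwcxw prepended.
From wwcxwwwcxwqq, 2 further steps: wwcxwwwcxwqq → wwcxwwwcxwwwcxwqq → (answer).

wwcxwwwcxwwwcxwwwcxwqq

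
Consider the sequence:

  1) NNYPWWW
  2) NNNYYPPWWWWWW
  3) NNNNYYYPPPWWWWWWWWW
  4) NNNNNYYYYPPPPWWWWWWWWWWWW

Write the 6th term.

Reading off run lengths: N runs 2, 3, 4, 5; Y runs 1, 2, 3, 4; P runs 1, 2, 3, 4; W runs 3, 6, 9, 12 — each is linear in n (n = 1, 2, …).
Setting n = 6 gives 7, 6, 6, 18 characters in each block.

NNNNNNNYYYYYYPPPPPPWWWWWWWWWWWWWWWWWW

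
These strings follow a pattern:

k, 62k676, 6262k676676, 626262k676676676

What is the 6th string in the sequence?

6262626262k676676676676676

Every step adds 62 to the front and 676 to the end of the previous string.
From 626262k676676676, 2 further steps: 626262k676676676 → 62626262k676676676676 → (answer).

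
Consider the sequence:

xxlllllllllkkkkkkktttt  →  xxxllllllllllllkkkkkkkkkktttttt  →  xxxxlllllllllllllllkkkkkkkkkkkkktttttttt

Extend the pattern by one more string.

xxxxxllllllllllllllllllkkkkkkkkkkkkkkkktttttttttt

Each string has the form x^{n} l^{3n+3} k^{3n+1} t^{2n}, where the shown terms are n = 2, 3, 4.
For the next term, n = 5, so the run lengths are 5, 18, 16, 10.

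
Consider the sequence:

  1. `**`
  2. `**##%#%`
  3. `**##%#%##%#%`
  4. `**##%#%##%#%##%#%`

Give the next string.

The strings grow by a fixed suffix ##%#% each time.
Applying this once more to **##%#%##%#%##%#%:

**##%#%##%#%##%#%##%#%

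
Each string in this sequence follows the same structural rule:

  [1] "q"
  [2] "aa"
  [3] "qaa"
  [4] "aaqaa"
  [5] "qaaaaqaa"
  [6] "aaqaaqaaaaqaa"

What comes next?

Each term (from the third on) is the two preceding terms concatenated in order: term 3 = q·aa = qaa.
The next term joins qaaaaqaa and aaqaaqaaaaqaa.

qaaaaqaaaaqaaqaaaaqaa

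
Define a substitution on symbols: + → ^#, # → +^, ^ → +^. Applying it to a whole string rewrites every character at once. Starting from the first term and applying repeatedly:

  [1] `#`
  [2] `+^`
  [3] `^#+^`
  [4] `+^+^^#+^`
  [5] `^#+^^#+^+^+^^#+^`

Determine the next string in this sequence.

+^+^^#+^+^+^^#+^^#+^^#+^+^+^^#+^

Applying the rule to each of the 16 symbols of ^#+^^#+^+^+^^#+^ gives the pieces +^ +^ ^# +^ +^ +^ ^# +^ ^# +^ ^# +^ +^ +^ ^# +^, which concatenate to the answer.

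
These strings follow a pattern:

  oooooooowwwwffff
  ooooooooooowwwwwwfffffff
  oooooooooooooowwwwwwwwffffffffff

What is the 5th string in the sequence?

oooooooooooooooooooowwwwwwwwwwwwffffffffffffffff

Each string has the form o^{3n+2} w^{2n} f^{3n-2}, where the shown terms are n = 2, 3, 4.
Setting n = 6 gives 20, 12, 16 characters in each block.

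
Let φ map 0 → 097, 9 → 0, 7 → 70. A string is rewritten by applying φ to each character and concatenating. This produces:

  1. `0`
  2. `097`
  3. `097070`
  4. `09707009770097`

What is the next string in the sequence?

φ(09707009770097) expands symbol-by-symbol to 097 0 70 097 70 097 097 0 70 70 097 097 0 70; joining the 14 pieces gives the next term.

0970700977009709707070097097070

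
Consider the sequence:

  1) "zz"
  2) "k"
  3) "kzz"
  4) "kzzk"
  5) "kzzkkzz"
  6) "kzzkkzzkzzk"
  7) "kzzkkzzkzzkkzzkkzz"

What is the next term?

kzzkkzzkzzkkzzkkzzkzzkkzzkzzk

This is a Fibonacci-style word recurrence s(k) = s(k−1)·s(k−2): e.g. k·zz = kzz.
Continuing: kzzkkzzkzzkkzzkkzz · kzzkkzzkzzk gives term 8.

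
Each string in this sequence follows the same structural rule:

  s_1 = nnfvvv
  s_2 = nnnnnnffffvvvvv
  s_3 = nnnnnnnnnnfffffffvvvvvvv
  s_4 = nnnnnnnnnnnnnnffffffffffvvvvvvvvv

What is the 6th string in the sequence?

nnnnnnnnnnnnnnnnnnnnnnffffffffffffffffvvvvvvvvvvvvv

Term n consists of 4n-2 n's, followed by 3n-2 f's, followed by 2n+1 v's (n = 1, 2, …).
At n = 6 the blocks have lengths 22, 16, 13.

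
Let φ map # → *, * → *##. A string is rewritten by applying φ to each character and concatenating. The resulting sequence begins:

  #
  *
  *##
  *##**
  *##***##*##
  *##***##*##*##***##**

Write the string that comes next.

Applying the rule to each of the 21 symbols of *##***##*##*##***##** gives the pieces *## * * *## *## *## * * *## * * *## * * *## *## *## * * *## *##, which concatenate to the answer.

*##***##*##*##***##***##***##*##*##***##*##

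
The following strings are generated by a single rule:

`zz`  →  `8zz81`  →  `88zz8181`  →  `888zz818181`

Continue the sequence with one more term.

8888zz81818181

Every step adds 8 to the front and 81 to the end of the previous string.
So the next term is 8·888zz818181·81.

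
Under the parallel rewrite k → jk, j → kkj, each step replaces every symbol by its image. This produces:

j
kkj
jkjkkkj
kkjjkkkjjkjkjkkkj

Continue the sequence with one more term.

Rewriting the 17 symbols of kkjjkkkjjkjkjkkkj one by one yields jk jk kkj kkj jk jk jk kkj kkj jk kkj jk kkj jk jk jk kkj; concatenated:

jkjkkkjkkjjkjkjkkkjkkjjkkkjjkkkjjkjkjkkkj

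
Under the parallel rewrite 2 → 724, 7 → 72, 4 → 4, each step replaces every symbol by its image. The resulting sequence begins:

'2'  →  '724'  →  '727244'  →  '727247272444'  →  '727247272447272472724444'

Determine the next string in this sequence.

Rewriting the 24 symbols of 727247272447272472724444 one by one yields 72 724 72 724 4 72 724 72 724 4 4 72 724 72 724 4 72 724 72 724 4 4 4 4; concatenated:

727247272447272472724447272472724472724727244444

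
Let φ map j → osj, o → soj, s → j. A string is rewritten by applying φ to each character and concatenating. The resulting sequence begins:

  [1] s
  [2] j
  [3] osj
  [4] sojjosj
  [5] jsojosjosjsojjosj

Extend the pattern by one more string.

φ(jsojosjosjsojjosj) expands symbol-by-symbol to osj j soj osj soj j osj soj j osj j soj osj osj soj j osj; joining the 17 pieces gives the next term.

osjjsojosjsojjosjsojjosjjsojosjosjsojjosj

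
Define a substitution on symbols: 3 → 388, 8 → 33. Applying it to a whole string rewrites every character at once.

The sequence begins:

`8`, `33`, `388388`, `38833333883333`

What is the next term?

38833333883883883883883333388388388388

Replace each of the 14 characters of 38833333883333 in place — 388 33 33 388 388 388 388 388 33 33 388 388 388 388 — and concatenate.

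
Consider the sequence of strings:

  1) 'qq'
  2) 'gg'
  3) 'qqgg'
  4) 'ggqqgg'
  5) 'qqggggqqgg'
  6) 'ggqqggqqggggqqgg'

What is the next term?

This is a Fibonacci-style word recurrence s(k) = s(k−2)·s(k−1): e.g. qq·gg = qqgg.
The next term joins qqggggqqgg and ggqqggqqggggqqgg.

qqggggqqggggqqggqqggggqqgg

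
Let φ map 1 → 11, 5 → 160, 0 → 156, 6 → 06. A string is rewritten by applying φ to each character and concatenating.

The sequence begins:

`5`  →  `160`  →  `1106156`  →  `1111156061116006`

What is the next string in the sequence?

Replace each of the 16 characters of 1111156061116006 in place — 11 11 11 11 11 160 06 156 06 11 11 11 06 156 156 06 — and concatenate.

111111111116006156061111110615615606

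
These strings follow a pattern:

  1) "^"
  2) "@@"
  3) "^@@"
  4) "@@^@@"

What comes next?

Each term (from the third on) is the two preceding terms concatenated in order: term 3 = ^·@@ = ^@@.
Continuing: ^@@ · @@^@@ gives term 5.

^@@@@^@@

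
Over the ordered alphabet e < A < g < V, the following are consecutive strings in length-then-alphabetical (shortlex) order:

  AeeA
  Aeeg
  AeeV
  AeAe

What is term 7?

Advancing 3 positions from AeAe through AeAe → AeAA → AeAg reaches term 7.

AeAV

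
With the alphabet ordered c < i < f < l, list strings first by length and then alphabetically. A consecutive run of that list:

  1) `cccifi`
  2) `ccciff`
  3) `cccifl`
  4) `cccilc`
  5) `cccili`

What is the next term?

Find the rightmost character of cccili below l, bump it to the next letter, and reset everything to its right to c.

cccilf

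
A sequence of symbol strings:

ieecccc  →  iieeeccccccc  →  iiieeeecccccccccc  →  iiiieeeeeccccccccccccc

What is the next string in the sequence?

Reading off run lengths: i runs 1, 2, 3, 4; e runs 2, 3, 4, 5; c runs 4, 7, 10, 13 — each is linear in n (n = 1, 2, …).
At n = 5 the blocks have lengths 5, 6, 16.

iiiiieeeeeecccccccccccccccc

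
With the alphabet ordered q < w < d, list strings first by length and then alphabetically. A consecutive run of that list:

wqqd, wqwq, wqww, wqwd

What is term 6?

wqdw

Advancing 2 positions from wqwd through wqwd → wqdq reaches term 6.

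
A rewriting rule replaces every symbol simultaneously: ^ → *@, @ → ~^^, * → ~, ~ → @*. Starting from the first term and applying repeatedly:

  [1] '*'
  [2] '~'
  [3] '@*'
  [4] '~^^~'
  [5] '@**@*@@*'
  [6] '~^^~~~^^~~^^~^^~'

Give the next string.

Applying the rule to each of the 16 symbols of ~^^~~~^^~~^^~^^~ gives the pieces @* *@ *@ @* @* @* *@ *@ @* @* *@ *@ @* *@ *@ @*, which concatenate to the answer.

@**@*@@*@*@**@*@@*@**@*@@**@*@@*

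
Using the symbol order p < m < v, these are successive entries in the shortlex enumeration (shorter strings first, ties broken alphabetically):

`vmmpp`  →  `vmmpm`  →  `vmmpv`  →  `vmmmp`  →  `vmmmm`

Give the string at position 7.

Continuing the enumeration 2 steps past vmmmm: vmmmm → vmmmv → (answer).

vmmvp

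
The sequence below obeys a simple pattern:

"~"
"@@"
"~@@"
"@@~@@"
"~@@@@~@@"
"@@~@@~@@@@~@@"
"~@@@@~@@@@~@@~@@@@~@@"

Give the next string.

From term 3 onward, concatenate the second-to-last term with the last: ~·@@ = ~@@, @@·~@@ = @@~@@, …
So term 8 is @@~@@~@@@@~@@·~@@@@~@@@@~@@~@@@@~@@.

@@~@@~@@@@~@@~@@@@~@@@@~@@~@@@@~@@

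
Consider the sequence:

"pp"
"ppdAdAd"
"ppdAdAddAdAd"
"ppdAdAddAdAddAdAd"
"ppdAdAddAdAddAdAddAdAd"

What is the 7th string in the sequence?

ppdAdAddAdAddAdAddAdAddAdAddAdAd

Each term is the previous one with dAdAd appended.
From ppdAdAddAdAddAdAddAdAd, 2 further steps: ppdAdAddAdAddAdAddAdAd → ppdAdAddAdAddAdAddAdAddAdAd → (answer).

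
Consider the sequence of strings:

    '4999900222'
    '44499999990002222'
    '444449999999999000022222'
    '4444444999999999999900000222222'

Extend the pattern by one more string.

The n-th term is 2n-1 4's then 3n+1 9's then n+1 0's then n+2 2's (n = 1, 2, …).
For the next term, n = 5, so the run lengths are 9, 16, 6, 7.

44444444499999999999999990000002222222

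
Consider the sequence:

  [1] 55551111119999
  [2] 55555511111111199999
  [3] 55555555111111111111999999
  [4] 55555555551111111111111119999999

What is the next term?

55555555555511111111111111111199999999

Each string has the form 5^{2n} 1^{3n} 9^{n+2}, where the shown terms are n = 2, 3, 4, 5.
Setting n = 6 gives 12, 18, 8 characters in each block.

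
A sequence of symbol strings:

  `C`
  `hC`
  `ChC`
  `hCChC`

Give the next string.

From term 3 onward, concatenate the second-to-last term with the last: C·hC = ChC, hC·ChC = hCChC, …
Continuing: ChC · hCChC gives term 5.

ChChCChC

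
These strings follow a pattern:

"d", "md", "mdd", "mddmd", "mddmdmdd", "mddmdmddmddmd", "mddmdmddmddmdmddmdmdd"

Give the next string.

This is a Fibonacci-style word recurrence s(k) = s(k−1)·s(k−2): e.g. md·d = mdd.
Continuing: mddmdmddmddmdmddmdmdd · mddmdmddmddmd gives term 8.

mddmdmddmddmdmddmdmddmddmdmddmddmd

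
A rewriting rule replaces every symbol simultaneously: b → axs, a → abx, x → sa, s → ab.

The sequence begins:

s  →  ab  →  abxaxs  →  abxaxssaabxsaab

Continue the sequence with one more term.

abxaxssaabxsaabababxabxaxssaababxabxaxs

Applying the rule to each of the 15 symbols of abxaxssaabxsaab gives the pieces abx axs sa abx sa ab ab abx abx axs sa ab abx abx axs, which concatenate to the answer.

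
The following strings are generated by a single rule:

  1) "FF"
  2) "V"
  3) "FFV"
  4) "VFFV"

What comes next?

This is a Fibonacci-style word recurrence s(k) = s(k−2)·s(k−1): e.g. FF·V = FFV.
Continuing: FFV · VFFV gives term 5.

FFVVFFV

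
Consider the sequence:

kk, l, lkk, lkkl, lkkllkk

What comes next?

lkkllkklkkl

This is a Fibonacci-style word recurrence s(k) = s(k−1)·s(k−2): e.g. l·kk = lkk.
Continuing: lkkllkk · lkkl gives term 6.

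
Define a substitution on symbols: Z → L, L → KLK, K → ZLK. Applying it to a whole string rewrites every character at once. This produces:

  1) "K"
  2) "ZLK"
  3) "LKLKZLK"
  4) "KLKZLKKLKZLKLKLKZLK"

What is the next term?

φ(KLKZLKKLKZLKLKLKZLK) expands symbol-by-symbol to ZLK KLK ZLK L KLK ZLK ZLK KLK ZLK L KLK ZLK KLK ZLK KLK ZLK L KLK ZLK; joining the 19 pieces gives the next term.

ZLKKLKZLKLKLKZLKZLKKLKZLKLKLKZLKKLKZLKKLKZLKLKLKZLK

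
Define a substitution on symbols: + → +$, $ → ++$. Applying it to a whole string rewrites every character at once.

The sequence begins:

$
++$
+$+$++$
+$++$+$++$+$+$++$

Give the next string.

φ(+$++$+$++$+$+$++$) expands symbol-by-symbol to +$ ++$ +$ +$ ++$ +$ ++$ +$ +$ ++$ +$ ++$ +$ ++$ +$ +$ ++$; joining the 17 pieces gives the next term.

+$++$+$+$++$+$++$+$+$++$+$++$+$++$+$+$++$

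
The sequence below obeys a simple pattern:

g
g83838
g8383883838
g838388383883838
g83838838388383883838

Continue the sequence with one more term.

Each term is the previous one with 83838 appended.
Applying this once more to g83838838388383883838:

g8383883838838388383883838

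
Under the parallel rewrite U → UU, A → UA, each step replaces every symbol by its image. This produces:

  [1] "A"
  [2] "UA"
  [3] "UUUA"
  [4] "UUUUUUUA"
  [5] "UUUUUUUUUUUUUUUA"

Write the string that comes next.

Rewriting the 16 symbols of UUUUUUUUUUUUUUUA one by one yields UU UU UU UU UU UU UU UU UU UU UU UU UU UU UU UA; concatenated:

UUUUUUUUUUUUUUUUUUUUUUUUUUUUUUUA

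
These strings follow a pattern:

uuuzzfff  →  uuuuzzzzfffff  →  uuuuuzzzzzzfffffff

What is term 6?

Each string has the form u^{n+2} z^{2n} f^{2n+1} (n = 1, 2, …).
For term 6, n = 6, so the run lengths are 8, 12, 13.

uuuuuuuuzzzzzzzzzzzzfffffffffffff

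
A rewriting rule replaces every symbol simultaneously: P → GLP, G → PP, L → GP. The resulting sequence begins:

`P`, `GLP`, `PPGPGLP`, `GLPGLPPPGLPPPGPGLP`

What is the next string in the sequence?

Applying the rule to each of the 18 symbols of GLPGLPPPGLPPPGPGLP gives the pieces PP GP GLP PP GP GLP GLP GLP PP GP GLP GLP GLP PP GLP PP GP GLP, which concatenate to the answer.

PPGPGLPPPGPGLPGLPGLPPPGPGLPGLPGLPPPGLPPPGPGLP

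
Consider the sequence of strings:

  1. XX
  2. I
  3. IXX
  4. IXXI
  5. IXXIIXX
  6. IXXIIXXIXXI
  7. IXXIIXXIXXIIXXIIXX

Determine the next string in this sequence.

IXXIIXXIXXIIXXIIXXIXXIIXXIXXI

This is a Fibonacci-style word recurrence s(k) = s(k−1)·s(k−2): e.g. I·XX = IXX.
The next term joins IXXIIXXIXXIIXXIIXX and IXXIIXXIXXI.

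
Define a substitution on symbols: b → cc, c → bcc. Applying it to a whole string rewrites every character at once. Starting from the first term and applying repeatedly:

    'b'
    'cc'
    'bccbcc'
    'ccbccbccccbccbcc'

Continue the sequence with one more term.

Rewriting the 16 symbols of ccbccbccccbccbcc one by one yields bcc bcc cc bcc bcc cc bcc bcc bcc bcc cc bcc bcc cc bcc bcc; concatenated:

bccbccccbccbccccbccbccbccbccccbccbccccbccbcc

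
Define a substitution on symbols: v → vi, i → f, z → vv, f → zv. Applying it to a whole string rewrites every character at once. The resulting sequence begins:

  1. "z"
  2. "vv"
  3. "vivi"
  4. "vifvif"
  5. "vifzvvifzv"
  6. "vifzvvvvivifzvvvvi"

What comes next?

Replace each of the 18 characters of vifzvvvvivifzvvvvi in place — vi f zv vv vi vi vi vi f vi f zv vv vi vi vi vi f — and concatenate.

vifzvvvvivivivifvifzvvvvivivivif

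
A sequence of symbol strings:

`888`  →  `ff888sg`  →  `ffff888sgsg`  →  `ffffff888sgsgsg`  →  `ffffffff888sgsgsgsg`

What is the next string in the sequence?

Every step adds ff to the front and sg to the end of the previous string.
One more step from ffffffff888sgsgsgsg gives the answer.

ffffffffff888sgsgsgsgsg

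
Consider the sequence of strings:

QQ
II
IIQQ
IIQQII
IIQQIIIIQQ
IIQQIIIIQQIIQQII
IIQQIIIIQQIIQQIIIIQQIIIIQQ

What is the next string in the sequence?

IIQQIIIIQQIIQQIIIIQQIIIIQQIIQQIIIIQQIIQQII

From term 3 onward, concatenate the last term with the second-to-last: II·QQ = IIQQ, IIQQ·II = IIQQII, …
So term 8 is IIQQIIIIQQIIQQIIIIQQIIIIQQ·IIQQIIIIQQIIQQII.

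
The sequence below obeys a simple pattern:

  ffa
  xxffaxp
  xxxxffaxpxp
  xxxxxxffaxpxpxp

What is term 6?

xxxxxxxxxxffaxpxpxpxpxp

s(k+1) = xx·s(k)·xp, so each term gains xx as a prefix and xp as a suffix.
From xxxxxxffaxpxpxp, 2 further steps: xxxxxxffaxpxpxp → xxxxxxxxffaxpxpxpxp → (answer).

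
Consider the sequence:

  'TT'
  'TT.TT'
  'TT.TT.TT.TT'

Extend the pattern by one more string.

Each string is two copies of the previous one joined by '.'.
So the next term is two copies of TT.TT.TT.TT with '.' between the halves.

TT.TT.TT.TT.TT.TT.TT.TT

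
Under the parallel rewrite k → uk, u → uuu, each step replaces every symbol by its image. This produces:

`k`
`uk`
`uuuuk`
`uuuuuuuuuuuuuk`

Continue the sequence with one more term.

Replace each of the 14 characters of uuuuuuuuuuuuuk in place — uuu uuu uuu uuu uuu uuu uuu uuu uuu uuu uuu uuu uuu uk — and concatenate.

uuuuuuuuuuuuuuuuuuuuuuuuuuuuuuuuuuuuuuuuk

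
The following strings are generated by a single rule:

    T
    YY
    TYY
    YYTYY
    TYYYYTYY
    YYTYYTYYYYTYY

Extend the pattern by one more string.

Each term (from the third on) is the two preceding terms concatenated in order: term 3 = T·YY = TYY.
So term 7 is TYYYYTYY·YYTYYTYYYYTYY.

TYYYYTYYYYTYYTYYYYTYY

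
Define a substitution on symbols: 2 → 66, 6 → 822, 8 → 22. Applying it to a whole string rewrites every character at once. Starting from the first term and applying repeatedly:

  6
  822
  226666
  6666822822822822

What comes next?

Replace each of the 16 characters of 6666822822822822 in place — 822 822 822 822 22 66 66 22 66 66 22 66 66 22 66 66 — and concatenate.

822822822822226666226666226666226666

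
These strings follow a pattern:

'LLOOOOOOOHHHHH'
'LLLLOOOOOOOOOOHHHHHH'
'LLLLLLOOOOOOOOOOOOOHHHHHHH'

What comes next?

LLLLLLLLOOOOOOOOOOOOOOOOHHHHHHHH

Term n consists of 2n-2 L's, followed by 3n+1 O's, followed by n+3 H's, where the shown terms are n = 2, 3, 4.
At n = 5 the blocks have lengths 8, 16, 8.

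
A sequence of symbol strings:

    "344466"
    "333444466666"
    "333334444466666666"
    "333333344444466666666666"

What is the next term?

Each string has the form 3^{2n-1} 4^{n+2} 6^{3n-1} (n = 1, 2, …).
Setting n = 5 gives 9, 7, 14 characters in each block.

333333333444444466666666666666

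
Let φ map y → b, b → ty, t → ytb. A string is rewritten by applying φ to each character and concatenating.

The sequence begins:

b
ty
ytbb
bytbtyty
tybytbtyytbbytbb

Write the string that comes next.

φ(tybytbtyytbbytbb) expands symbol-by-symbol to ytb b ty b ytb ty ytb b b ytb ty ty b ytb ty ty; joining the 16 pieces gives the next term.

ytbbtybytbtyytbbbytbtytybytbtyty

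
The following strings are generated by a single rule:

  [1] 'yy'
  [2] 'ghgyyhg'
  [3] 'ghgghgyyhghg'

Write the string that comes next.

ghgghgghgyyhghghg

s(k+1) = ghg·s(k)·hg, so each term gains ghg as a prefix and hg as a suffix.
So the next term is ghg·ghgghgyyhghg·hg.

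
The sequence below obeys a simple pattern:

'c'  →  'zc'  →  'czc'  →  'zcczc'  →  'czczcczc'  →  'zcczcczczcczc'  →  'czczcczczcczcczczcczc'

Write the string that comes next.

zcczcczczcczcczczcczczcczcczczcczc

Each term (from the third on) is the two preceding terms concatenated in order: term 3 = c·zc = czc.
The next term joins zcczcczczcczc and czczcczczcczcczczcczc.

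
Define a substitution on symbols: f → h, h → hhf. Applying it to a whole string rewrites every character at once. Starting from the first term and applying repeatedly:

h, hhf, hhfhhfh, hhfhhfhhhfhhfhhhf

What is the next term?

φ(hhfhhfhhhfhhfhhhf) expands symbol-by-symbol to hhf hhf h hhf hhf h hhf hhf hhf h hhf hhf h hhf hhf hhf h; joining the 17 pieces gives the next term.

hhfhhfhhhfhhfhhhfhhfhhfhhhfhhfhhhfhhfhhfh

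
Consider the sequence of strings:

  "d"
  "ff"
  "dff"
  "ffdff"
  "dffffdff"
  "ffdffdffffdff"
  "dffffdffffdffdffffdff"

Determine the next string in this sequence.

ffdffdffffdffdffffdffffdffdffffdff

Each term (from the third on) is the two preceding terms concatenated in order: term 3 = d·ff = dff.
Continuing: ffdffdffffdff · dffffdffffdffdffffdff gives term 8.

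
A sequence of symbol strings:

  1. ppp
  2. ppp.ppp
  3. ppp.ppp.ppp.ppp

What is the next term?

Every step duplicates the string with '.' between the halves.
So the next term is two copies of ppp.ppp.ppp.ppp with '.' between the halves.

ppp.ppp.ppp.ppp.ppp.ppp.ppp.ppp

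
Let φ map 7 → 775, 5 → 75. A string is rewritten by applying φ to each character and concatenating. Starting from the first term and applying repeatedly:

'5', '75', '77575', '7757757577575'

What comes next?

Rewriting the 13 symbols of 7757757577575 one by one yields 775 775 75 775 775 75 775 75 775 775 75 775 75; concatenated:

7757757577577575775757757757577575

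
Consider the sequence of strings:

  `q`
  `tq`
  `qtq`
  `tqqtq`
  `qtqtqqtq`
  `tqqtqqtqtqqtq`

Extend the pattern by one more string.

Each term (from the third on) is the two preceding terms concatenated in order: term 3 = q·tq = qtq.
The next term joins qtqtqqtq and tqqtqqtqtqqtq.

qtqtqqtqtqqtqqtqtqqtq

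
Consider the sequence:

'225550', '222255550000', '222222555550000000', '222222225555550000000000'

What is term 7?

222222222222225555555550000000000000000000

Reading off run lengths: 2 runs 2, 4, 6, 8; 5 runs 3, 4, 5, 6; 0 runs 1, 4, 7, 10 — each is linear in n (n = 1, 2, …).
Setting n = 7 gives 14, 9, 19 characters in each block.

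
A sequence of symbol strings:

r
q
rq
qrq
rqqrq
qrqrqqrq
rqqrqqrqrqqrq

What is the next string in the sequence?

Each term (from the third on) is the two preceding terms concatenated in order: term 3 = r·q = rq.
Continuing: qrqrqqrq · rqqrqqrqrqqrq gives term 8.

qrqrqqrqrqqrqqrqrqqrq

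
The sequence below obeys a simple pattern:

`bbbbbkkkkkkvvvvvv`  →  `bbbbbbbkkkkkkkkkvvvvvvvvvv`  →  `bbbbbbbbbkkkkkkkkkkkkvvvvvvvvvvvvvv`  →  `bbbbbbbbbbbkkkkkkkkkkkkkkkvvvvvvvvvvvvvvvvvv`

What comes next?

Each string has the form b^{2n+1} k^{3n} v^{4n-2}, where the shown terms are n = 2, 3, 4, 5.
At n = 6 the blocks have lengths 13, 18, 22.

bbbbbbbbbbbbbkkkkkkkkkkkkkkkkkkvvvvvvvvvvvvvvvvvvvvvv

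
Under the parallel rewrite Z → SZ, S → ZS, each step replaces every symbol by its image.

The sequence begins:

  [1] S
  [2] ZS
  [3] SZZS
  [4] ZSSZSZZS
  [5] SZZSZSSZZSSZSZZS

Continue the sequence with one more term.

φ(SZZSZSSZZSSZSZZS) expands symbol-by-symbol to ZS SZ SZ ZS SZ ZS ZS SZ SZ ZS ZS SZ ZS SZ SZ ZS; joining the 16 pieces gives the next term.

ZSSZSZZSSZZSZSSZSZZSZSSZZSSZSZZS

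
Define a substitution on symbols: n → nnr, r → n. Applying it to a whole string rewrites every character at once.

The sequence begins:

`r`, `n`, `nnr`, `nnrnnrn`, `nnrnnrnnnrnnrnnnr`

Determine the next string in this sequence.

nnrnnrnnnrnnrnnnrnnrnnrnnnrnnrnnnrnnrnnrn

Applying the rule to each of the 17 symbols of nnrnnrnnnrnnrnnnr gives the pieces nnr nnr n nnr nnr n nnr nnr nnr n nnr nnr n nnr nnr nnr n, which concatenate to the answer.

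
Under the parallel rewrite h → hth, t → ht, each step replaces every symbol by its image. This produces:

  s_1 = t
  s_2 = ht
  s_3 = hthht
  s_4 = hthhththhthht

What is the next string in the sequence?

Applying the rule to each of the 13 symbols of hthhththhthht gives the pieces hth ht hth hth ht hth ht hth hth ht hth hth ht, which concatenate to the answer.

hthhththhthhththhththhthhththhthht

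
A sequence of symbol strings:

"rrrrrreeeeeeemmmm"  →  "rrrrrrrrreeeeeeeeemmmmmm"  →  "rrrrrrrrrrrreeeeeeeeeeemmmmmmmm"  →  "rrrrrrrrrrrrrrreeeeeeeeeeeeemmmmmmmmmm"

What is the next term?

rrrrrrrrrrrrrrrrrreeeeeeeeeeeeeeemmmmmmmmmmmm

Term n consists of 3n r's, followed by 2n+3 e's, followed by 2n m's, where the shown terms are n = 2, 3, 4, 5.
For the next term, n = 6, so the run lengths are 18, 15, 12.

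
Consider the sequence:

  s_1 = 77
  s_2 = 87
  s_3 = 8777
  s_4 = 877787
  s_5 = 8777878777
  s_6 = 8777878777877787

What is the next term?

87778787778777878777878777

This is a Fibonacci-style word recurrence s(k) = s(k−1)·s(k−2): e.g. 87·77 = 8777.
Continuing: 8777878777877787 · 8777878777 gives term 7.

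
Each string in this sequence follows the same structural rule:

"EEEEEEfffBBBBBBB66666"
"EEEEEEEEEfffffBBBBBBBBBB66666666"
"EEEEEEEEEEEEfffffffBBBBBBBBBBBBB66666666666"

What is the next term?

Reading off run lengths: E runs 6, 9, 12; f runs 3, 5, 7; B runs 7, 10, 13; 6 runs 5, 8, 11 — each is linear in n, where the shown terms are n = 2, 3, 4.
For the next term, n = 5, so the run lengths are 15, 9, 16, 14.

EEEEEEEEEEEEEEEfffffffffBBBBBBBBBBBBBBBB66666666666666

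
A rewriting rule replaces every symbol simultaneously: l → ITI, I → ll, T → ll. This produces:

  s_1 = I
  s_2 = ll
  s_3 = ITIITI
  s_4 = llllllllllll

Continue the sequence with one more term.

ITIITIITIITIITIITIITIITIITIITIITIITI

Rewriting each symbol of llllllllllll: l→ITI, l→ITI, l→ITI, l→ITI, l→ITI, l→ITI, l→ITI, l→ITI, l→ITI, l→ITI, l→ITI, l→ITI, which concatenates to ITI ITI ITI ITI ITI ITI ITI ITI ITI ITI ITI ITI.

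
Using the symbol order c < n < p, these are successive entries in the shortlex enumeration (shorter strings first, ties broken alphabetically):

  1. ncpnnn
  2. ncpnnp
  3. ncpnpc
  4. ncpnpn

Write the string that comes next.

Find the rightmost character of ncpnpn below p, bump it to the next letter, and reset everything to its right to c.

ncpnpp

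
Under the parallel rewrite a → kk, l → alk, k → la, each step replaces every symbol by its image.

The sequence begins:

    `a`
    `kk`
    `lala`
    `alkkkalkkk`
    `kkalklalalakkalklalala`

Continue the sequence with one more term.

Rewriting the 22 symbols of kkalklalalakkalklalala one by one yields la la kk alk la alk kk alk kk alk kk la la kk alk la alk kk alk kk alk kk; concatenated:

lalakkalklaalkkkalkkkalkkklalakkalklaalkkkalkkkalkkk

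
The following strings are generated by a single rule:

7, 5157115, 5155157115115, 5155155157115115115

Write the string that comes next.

5155155155157115115115115

Every step adds 515 to the front and 115 to the end of the previous string.
One more step from 5155155157115115115 gives the answer.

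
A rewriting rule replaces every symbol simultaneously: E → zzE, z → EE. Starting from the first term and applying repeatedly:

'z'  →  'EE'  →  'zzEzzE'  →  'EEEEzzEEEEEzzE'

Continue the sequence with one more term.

zzEzzEzzEzzEEEEEzzEzzEzzEzzEzzEEEEEzzE

Applying the rule to each of the 14 symbols of EEEEzzEEEEEzzE gives the pieces zzE zzE zzE zzE EE EE zzE zzE zzE zzE zzE EE EE zzE, which concatenate to the answer.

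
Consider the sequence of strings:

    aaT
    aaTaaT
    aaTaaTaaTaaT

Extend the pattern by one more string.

aaTaaTaaTaaTaaTaaTaaTaaT

Each string is two copies of the previous one concatenated.
One more doubling of aaTaaTaaTaaT gives the answer.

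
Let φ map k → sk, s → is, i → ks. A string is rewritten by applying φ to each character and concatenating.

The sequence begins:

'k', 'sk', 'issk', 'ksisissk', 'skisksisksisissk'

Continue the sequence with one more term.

Rewriting the 16 symbols of skisksisksisissk one by one yields is sk ks is sk is ks is sk is ks is ks is is sk; concatenated:

isskksisskisksisskisksisksisissk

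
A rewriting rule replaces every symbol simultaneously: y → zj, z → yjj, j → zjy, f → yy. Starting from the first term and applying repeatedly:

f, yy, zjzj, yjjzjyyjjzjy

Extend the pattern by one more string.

zjzjyzjyyjjzjyzjzjzjyzjyyjjzjyzj

Apply φ to yjjzjyyjjzjy symbol by symbol: y→zj, j→zjy, j→zjy, z→yjj, j→zjy, y→zj, y→zj, j→zjy, j→zjy, z→yjj, j→zjy, y→zj; joined: zj zjy zjy yjj zjy zj zj zjy zjy yjj zjy zj.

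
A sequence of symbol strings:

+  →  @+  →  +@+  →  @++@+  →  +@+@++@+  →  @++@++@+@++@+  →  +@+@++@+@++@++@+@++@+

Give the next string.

Each term (from the third on) is the two preceding terms concatenated in order: term 3 = +·@+ = +@+.
The next term joins @++@++@+@++@+ and +@+@++@+@++@++@+@++@+.

@++@++@+@++@++@+@++@+@++@++@+@++@+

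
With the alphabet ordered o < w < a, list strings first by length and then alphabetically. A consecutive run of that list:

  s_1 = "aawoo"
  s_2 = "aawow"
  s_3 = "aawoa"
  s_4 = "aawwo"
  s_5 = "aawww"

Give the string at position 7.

Continuing the enumeration 2 steps past aawww: aawww → aawwa → (answer).

aawao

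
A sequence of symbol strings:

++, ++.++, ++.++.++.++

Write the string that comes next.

++.++.++.++.++.++.++.++

Each string is two copies of the previous one joined by '.'.
One more doubling of ++.++.++.++ gives the answer.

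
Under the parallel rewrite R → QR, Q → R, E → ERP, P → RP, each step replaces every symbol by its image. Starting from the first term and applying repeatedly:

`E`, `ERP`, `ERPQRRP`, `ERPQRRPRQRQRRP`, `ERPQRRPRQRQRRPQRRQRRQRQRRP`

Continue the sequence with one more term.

φ(ERPQRRPRQRQRRPQRRQRRQRQRRP) expands symbol-by-symbol to ERP QR RP R QR QR RP QR R QR R QR QR RP R QR QR R QR QR R QR R QR QR RP; joining the 26 pieces gives the next term.

ERPQRRPRQRQRRPQRRQRRQRQRRPRQRQRRQRQRRQRRQRQRRP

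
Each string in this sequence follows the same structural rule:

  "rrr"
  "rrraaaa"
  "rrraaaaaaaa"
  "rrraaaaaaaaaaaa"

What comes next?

rrraaaaaaaaaaaaaaaa

The strings grow by a fixed suffix aaaa each time.
So the next term is rrraaaaaaaaaaaa·aaaa.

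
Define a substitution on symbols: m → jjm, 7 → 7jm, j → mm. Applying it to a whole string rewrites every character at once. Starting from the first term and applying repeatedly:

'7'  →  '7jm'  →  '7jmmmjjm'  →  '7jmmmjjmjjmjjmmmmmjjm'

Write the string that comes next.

Applying the rule to each of the 21 symbols of 7jmmmjjmjjmjjmmmmmjjm gives the pieces 7jm mm jjm jjm jjm mm mm jjm mm mm jjm mm mm jjm jjm jjm jjm jjm mm mm jjm, which concatenate to the answer.

7jmmmjjmjjmjjmmmmmjjmmmmmjjmmmmmjjmjjmjjmjjmjjmmmmmjjm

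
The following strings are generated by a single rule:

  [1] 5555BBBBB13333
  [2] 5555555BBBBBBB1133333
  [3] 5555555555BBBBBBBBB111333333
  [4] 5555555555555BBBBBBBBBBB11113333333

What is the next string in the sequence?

Term n consists of 3n+1 5's, followed by 2n+3 B's, followed by n 1's, followed by n+3 3's (n = 1, 2, …).
For the next term, n = 5, so the run lengths are 16, 13, 5, 8.

5555555555555555BBBBBBBBBBBBB1111133333333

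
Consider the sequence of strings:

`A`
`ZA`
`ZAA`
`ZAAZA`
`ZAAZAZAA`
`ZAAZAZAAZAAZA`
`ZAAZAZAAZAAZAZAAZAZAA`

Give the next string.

From term 3 onward, concatenate the last term with the second-to-last: ZA·A = ZAA, ZAA·ZA = ZAAZA, …
Continuing: ZAAZAZAAZAAZAZAAZAZAA · ZAAZAZAAZAAZA gives term 8.

ZAAZAZAAZAAZAZAAZAZAAZAAZAZAAZAAZA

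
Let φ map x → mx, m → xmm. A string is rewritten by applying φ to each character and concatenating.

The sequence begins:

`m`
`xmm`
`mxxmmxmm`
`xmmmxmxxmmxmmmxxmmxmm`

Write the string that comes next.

mxxmmxmmxmmmxxmmmxmxxmmxmmmxxmmxmmxmmmxmxxmmxmmmxxmmxmm

Replace each of the 21 characters of xmmmxmxxmmxmmmxxmmxmm in place — mx xmm xmm xmm mx xmm mx mx xmm xmm mx xmm xmm xmm mx mx xmm xmm mx xmm xmm — and concatenate.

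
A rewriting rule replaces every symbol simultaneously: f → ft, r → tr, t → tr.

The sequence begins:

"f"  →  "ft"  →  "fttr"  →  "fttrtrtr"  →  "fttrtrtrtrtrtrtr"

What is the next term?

fttrtrtrtrtrtrtrtrtrtrtrtrtrtrtr

Applying the rule to each of the 16 symbols of fttrtrtrtrtrtrtr gives the pieces ft tr tr tr tr tr tr tr tr tr tr tr tr tr tr tr, which concatenate to the answer.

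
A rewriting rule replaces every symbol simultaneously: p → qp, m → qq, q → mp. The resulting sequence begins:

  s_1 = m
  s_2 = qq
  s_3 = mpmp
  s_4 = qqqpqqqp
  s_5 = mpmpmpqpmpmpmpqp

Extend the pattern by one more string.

φ(mpmpmpqpmpmpmpqp) expands symbol-by-symbol to qq qp qq qp qq qp mp qp qq qp qq qp qq qp mp qp; joining the 16 pieces gives the next term.

qqqpqqqpqqqpmpqpqqqpqqqpqqqpmpqp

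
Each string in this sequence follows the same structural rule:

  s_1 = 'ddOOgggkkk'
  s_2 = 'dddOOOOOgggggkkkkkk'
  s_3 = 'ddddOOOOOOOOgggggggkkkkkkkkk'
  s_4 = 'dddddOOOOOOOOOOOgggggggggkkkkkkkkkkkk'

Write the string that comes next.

Term n consists of n+1 d's, followed by 3n-1 O's, followed by 2n+1 g's, followed by 3n k's (n = 1, 2, …).
At n = 5 the blocks have lengths 6, 14, 11, 15.

ddddddOOOOOOOOOOOOOOgggggggggggkkkkkkkkkkkkkkk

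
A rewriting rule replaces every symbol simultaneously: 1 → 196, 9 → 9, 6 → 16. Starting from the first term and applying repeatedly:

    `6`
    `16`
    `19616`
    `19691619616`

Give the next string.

Expanding 19691619616: 1→196, 9→9, 6→16, 9→9, 1→196, 6→16, 1→196, 9→9, 6→16, 1→196, 6→16. Concatenated: 196 9 16 9 196 16 196 9 16 196 16.

19691691961619691619616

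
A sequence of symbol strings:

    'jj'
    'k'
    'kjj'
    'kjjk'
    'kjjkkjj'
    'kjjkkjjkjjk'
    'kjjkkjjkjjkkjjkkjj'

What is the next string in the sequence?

This is a Fibonacci-style word recurrence s(k) = s(k−1)·s(k−2): e.g. k·jj = kjj.
Continuing: kjjkkjjkjjkkjjkkjj · kjjkkjjkjjk gives term 8.

kjjkkjjkjjkkjjkkjjkjjkkjjkjjk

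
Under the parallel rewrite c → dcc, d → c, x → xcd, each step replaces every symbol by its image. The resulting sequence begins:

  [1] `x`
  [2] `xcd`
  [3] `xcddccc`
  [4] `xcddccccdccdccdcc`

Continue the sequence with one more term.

Replace each of the 17 characters of xcddccccdccdccdcc in place — xcd dcc c c dcc dcc dcc dcc c dcc dcc c dcc dcc c dcc dcc — and concatenate.

xcddccccdccdccdccdcccdccdcccdccdcccdccdcc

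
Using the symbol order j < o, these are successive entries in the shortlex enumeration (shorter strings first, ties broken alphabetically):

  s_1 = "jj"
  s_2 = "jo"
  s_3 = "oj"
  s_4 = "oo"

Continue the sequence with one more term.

jjj

oo is the last string of length 2, so the next is the first of length 3: j repeated 3 times.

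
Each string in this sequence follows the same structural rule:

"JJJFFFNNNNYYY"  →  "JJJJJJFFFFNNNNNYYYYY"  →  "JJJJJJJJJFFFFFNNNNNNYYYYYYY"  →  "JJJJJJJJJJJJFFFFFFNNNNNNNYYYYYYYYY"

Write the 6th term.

JJJJJJJJJJJJJJJJJJFFFFFFFFNNNNNNNNNYYYYYYYYYYYYY

Each string has the form J^{3n} F^{n+2} N^{n+3} Y^{2n+1} (n = 1, 2, …).
At n = 6 the blocks have lengths 18, 8, 9, 13.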